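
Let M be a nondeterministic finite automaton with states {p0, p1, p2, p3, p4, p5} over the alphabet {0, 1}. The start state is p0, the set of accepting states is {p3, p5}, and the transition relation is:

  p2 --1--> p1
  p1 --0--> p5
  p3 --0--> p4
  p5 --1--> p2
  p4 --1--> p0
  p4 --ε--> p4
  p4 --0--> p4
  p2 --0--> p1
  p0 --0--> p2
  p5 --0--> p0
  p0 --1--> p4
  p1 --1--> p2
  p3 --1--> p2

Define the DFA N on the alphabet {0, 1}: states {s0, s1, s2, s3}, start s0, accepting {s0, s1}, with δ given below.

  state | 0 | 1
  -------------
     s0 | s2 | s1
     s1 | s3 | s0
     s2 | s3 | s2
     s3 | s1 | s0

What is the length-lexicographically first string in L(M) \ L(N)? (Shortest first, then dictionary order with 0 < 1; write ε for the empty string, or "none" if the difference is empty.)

The string 010 is accepted by M but not by N.
No shorter string lies in the difference, and 010 is the lexicographically first length-3 string in L(M) \ L(N).

010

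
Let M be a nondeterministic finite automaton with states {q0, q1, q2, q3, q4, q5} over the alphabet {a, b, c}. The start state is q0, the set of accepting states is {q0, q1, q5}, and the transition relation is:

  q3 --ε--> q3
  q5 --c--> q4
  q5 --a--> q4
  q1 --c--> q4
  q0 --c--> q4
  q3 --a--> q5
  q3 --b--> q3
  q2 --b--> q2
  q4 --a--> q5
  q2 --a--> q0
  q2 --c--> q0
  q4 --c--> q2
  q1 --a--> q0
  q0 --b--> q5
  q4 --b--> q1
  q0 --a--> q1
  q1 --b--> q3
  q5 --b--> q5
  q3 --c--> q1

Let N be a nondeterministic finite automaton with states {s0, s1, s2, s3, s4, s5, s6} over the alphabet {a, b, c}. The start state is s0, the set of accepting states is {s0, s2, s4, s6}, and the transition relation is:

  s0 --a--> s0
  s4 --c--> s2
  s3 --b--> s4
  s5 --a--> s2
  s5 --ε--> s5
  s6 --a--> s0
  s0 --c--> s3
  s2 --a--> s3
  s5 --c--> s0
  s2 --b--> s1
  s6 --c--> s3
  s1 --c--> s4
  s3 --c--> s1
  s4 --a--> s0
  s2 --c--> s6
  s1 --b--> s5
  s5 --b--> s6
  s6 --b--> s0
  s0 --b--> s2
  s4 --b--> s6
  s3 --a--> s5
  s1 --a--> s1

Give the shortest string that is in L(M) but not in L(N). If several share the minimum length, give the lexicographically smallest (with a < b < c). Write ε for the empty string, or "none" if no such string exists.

bb

The string bb is accepted by M but not by N.
No shorter string lies in the difference, and bb is the lexicographically first length-2 string in L(M) \ L(N).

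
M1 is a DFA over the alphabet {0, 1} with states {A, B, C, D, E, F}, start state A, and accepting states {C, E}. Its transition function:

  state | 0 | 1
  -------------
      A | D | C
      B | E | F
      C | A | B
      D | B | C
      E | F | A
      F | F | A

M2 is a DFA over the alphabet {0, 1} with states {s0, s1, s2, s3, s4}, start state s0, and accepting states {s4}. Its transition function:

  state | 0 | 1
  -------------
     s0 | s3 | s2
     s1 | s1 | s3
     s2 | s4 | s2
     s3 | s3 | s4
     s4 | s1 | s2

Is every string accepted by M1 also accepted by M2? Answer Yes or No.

The string 1 is in L(M1) but not in L(M2).
So L(M1) ⊄ L(M2).

No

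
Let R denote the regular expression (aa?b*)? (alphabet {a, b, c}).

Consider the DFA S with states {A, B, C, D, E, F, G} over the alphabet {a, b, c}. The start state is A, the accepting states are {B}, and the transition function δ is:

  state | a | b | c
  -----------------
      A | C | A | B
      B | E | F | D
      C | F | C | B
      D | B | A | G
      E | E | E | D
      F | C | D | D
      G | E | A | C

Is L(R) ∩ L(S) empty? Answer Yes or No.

Converting the expression R to a DFA (subset construction, then merging equivalent states) gives the minimal DFA with states {r0, r1, r2, r3}, start state r0, accepting states {r0, r1, r3} and transitions r0: a→r1, b→r2, c→r2; r1: a→r3, b→r3, c→r2; r2: a→r2, b→r2, c→r2; r3: a→r2, b→r3, c→r2.
Exploring the product automaton R × S from the start pair (r0, A), following both machines on each input symbol, reaches 13 state pairs: (r0, A), (r1, C), (r2, A), (r2, B), (r3, F), (r3, C), (r2, C), (r2, E), (r2, F), (r2, D), (r3, D), (r2, G), (r3, A).
R accepts in {r0, r1, r3} and S accepts in {B}; no reachable pair has both components accepting, so no string drives both machines to acceptance simultaneously and L(R) ∩ L(S) = ∅.
So no string is accepted by both, and the intersection is empty.

Yes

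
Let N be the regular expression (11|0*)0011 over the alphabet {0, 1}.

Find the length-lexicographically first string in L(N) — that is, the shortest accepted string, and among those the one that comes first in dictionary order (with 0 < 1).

0011

By inspection of the expression, no string of length less than 4 matches, and 0011 is the lexicographically first match of length 4.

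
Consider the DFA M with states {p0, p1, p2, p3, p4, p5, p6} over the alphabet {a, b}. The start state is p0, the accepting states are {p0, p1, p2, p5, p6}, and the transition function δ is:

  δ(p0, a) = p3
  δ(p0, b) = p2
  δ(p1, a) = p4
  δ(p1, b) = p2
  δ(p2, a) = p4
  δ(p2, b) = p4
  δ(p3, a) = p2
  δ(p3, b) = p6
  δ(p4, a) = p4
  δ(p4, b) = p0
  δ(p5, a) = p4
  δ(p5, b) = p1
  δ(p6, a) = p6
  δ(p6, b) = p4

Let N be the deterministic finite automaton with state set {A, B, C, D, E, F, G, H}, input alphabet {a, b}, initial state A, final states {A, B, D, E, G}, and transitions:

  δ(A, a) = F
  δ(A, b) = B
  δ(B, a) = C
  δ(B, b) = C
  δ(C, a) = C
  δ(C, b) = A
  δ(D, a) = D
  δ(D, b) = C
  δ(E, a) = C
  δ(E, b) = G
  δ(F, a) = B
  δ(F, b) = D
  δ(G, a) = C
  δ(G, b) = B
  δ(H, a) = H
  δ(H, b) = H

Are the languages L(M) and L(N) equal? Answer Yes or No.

Exploring the product automaton M × N from the start pair (p0, A), following both machines on each input symbol, reaches 5 state pairs: (p0, A), (p3, F), (p2, B), (p6, D), (p4, C).
M accepts in {p0, p1, p2, p5, p6} and N accepts in {A, B, D, E, G}. In every reachable pair the two components are either both accepting — (p0, A), (p2, B), (p6, D) — or both non-accepting, so no string is accepted by exactly one of the machines: L(M) \ L(N) and L(N) \ L(M) are both empty.
Hence every string is accepted by M iff it is accepted by N, and the two languages coincide.

Yes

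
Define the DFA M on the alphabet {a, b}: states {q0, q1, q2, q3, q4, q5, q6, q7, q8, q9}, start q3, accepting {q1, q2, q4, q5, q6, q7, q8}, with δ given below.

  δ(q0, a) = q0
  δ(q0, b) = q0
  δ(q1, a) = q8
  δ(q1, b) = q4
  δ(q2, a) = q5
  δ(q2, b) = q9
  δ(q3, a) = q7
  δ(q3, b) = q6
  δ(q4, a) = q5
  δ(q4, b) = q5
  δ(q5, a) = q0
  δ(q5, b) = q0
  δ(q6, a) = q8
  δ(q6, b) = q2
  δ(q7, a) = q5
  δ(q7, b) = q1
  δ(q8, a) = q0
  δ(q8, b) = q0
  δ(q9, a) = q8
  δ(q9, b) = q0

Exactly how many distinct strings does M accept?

The useful subgraph on states {q1, q2, q3, q4, q5, q6, q7, q8, q9} is acyclic, so L(M) is finite; the longest accepting path visits 5 useful states, giving maximum string length 4.
Counting accepting paths from q3 by length: 2 of length 1, 4 of length 2, 3 of length 3, 3 of length 4. Total 12.

12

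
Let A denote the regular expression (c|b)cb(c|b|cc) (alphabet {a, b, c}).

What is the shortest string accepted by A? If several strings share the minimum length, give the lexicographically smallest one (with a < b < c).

bcbb

By inspection of the expression, no string of length less than 4 matches, and bcbb is the lexicographically first match of length 4.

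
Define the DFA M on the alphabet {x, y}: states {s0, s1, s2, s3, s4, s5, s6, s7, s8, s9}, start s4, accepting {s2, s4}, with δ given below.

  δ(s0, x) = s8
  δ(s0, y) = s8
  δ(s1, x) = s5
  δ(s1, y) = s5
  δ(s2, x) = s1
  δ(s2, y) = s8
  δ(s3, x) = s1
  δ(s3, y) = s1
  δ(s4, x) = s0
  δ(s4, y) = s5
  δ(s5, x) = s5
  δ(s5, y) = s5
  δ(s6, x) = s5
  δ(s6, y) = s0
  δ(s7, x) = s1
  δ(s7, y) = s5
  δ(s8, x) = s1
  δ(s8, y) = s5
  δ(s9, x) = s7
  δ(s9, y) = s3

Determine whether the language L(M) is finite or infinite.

The useful states (reachable from s4 and able to reach an accepting state) are {s4}.
Restricted to these states the transition graph has no cycle, so every accepting path has bounded length and L is finite.

finite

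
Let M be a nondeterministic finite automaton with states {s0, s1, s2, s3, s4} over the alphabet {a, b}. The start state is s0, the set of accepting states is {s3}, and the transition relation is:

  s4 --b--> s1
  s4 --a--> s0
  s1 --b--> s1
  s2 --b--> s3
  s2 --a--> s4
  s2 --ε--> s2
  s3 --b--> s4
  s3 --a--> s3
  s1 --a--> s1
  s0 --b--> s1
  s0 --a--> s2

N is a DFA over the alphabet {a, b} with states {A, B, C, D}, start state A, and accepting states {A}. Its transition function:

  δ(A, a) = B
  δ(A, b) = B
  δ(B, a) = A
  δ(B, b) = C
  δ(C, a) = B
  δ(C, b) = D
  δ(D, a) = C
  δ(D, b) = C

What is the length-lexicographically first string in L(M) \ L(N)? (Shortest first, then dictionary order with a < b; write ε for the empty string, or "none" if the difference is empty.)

The string ab is accepted by M but not by N.
No shorter string lies in the difference, and ab is the lexicographically first length-2 string in L(M) \ L(N).

ab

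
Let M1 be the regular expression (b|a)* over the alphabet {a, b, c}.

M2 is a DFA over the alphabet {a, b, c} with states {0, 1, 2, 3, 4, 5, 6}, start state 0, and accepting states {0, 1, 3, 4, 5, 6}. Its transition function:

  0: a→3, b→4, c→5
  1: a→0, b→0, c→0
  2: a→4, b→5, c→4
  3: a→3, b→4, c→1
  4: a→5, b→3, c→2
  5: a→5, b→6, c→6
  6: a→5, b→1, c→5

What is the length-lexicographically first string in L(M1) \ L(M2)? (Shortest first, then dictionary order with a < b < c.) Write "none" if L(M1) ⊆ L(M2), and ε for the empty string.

none

Converting the expression M1 to a DFA (subset construction, then merging equivalent states) gives the minimal DFA with states {r0, r1}, start state r0, accepting states {r0} and transitions r0: a→r0, b→r0, c→r1; r1: a→r1, b→r1, c→r1.
Exploring the product automaton M1 × M2 from the start pair (r0, 0), following both machines on each input symbol, reaches 13 state pairs: (r0, 0), (r0, 3), (r0, 4), (r1, 5), (r1, 1), (r0, 5), (r1, 2), (r1, 6), (r1, 0), (r0, 6), (r1, 4), (r1, 3), (r0, 1).
M1 accepts in {r0} and M2 accepts in {0, 1, 3, 4, 5, 6}. The reachable pairs whose M1-component is accepting are (r0, 0), (r0, 3), (r0, 4), (r0, 5), (r0, 6), (r0, 1); in each of them the M2-component is accepting too, so the product for L(M1) \ L(M2) (M1-component accepting, M2-component rejecting) has no reachable accepting pair and the difference is empty.
So every string accepted by M1 is also accepted by M2: L(M1) \ L(M2) = ∅ and there is no such string.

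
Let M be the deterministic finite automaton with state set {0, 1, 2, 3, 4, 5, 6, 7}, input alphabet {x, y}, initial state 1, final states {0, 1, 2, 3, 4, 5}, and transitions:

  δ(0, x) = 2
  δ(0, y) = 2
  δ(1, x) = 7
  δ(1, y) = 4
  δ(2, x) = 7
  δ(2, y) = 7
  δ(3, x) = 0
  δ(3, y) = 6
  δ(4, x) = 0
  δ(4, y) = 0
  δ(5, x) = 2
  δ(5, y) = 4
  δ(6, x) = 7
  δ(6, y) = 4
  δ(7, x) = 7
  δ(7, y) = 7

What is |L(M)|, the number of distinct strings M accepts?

The useful subgraph on states {0, 1, 2, 4} is acyclic, so L(M) is finite; the longest accepting path visits 4 useful states, giving maximum string length 3.
Counting accepting paths from 1 by length: 1 of length 0, 1 of length 1, 2 of length 2, 4 of length 3. Total 8.

8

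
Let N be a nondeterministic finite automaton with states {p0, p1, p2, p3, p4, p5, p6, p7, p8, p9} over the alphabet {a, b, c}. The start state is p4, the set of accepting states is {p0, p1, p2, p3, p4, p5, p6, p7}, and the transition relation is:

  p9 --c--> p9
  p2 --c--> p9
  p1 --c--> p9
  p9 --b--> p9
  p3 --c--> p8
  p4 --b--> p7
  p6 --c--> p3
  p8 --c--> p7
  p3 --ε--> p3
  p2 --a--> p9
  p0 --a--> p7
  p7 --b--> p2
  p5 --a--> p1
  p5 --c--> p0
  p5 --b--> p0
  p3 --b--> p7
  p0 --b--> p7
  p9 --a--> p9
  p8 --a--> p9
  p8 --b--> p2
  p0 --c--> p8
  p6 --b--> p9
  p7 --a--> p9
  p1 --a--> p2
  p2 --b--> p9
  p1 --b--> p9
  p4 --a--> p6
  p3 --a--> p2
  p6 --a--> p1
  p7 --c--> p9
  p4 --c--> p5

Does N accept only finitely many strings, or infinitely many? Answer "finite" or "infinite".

finite

The useful states (reachable from p4 and able to reach an accepting state) are {p0, p1, p2, p3, p4, p5, p6, p7, p8}.
Restricted to these states the transition graph has no cycle, so every accepting path has bounded length and L is finite.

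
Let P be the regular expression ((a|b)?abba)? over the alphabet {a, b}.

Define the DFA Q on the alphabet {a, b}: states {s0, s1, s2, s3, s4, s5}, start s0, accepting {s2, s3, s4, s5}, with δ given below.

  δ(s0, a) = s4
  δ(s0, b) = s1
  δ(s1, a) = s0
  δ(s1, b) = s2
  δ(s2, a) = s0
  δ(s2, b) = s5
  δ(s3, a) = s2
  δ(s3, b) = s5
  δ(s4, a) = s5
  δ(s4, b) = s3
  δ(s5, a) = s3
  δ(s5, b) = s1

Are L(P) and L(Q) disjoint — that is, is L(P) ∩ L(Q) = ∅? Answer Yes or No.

The string abba is accepted by both P and Q.
Hence L(P) ∩ L(Q) ≠ ∅.

No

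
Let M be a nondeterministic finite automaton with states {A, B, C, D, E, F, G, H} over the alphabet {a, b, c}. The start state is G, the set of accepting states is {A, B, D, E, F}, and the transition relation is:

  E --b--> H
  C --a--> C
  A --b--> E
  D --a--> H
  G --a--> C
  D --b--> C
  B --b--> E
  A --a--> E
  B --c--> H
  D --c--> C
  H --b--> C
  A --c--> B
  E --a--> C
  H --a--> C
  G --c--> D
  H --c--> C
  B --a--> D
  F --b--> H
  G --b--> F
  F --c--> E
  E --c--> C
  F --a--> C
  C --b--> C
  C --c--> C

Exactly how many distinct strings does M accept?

The useful subgraph on states {D, E, F, G} is acyclic, so L(M) is finite; the longest accepting path visits 3 useful states, giving maximum string length 2.
Counting accepting paths from G by length: 2 of length 1, 1 of length 2. Total 3.

3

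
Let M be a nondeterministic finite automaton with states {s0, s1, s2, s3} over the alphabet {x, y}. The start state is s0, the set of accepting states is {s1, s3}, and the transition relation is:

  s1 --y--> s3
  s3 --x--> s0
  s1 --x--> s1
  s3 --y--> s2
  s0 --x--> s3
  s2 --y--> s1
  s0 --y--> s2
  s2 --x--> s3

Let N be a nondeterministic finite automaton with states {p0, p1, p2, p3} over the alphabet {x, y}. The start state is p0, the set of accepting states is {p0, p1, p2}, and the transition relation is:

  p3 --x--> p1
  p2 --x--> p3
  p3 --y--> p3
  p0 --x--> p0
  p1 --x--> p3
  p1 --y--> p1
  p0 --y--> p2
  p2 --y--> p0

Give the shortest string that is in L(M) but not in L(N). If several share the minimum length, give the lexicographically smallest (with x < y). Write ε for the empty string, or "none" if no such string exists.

yx

The string yx is accepted by M but not by N.
No shorter string lies in the difference, and yx is the lexicographically first length-2 string in L(M) \ L(N).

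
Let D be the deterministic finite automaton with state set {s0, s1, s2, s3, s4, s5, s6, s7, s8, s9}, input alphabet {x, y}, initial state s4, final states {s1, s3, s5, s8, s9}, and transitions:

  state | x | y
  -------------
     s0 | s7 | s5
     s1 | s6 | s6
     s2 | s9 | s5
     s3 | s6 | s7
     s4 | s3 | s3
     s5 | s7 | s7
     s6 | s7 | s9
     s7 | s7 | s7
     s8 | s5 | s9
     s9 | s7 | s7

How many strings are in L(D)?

The useful subgraph on states {s3, s4, s6, s9} is acyclic, so L(D) is finite; the longest accepting path visits 4 useful states, giving maximum string length 3.
Counting accepting paths from s4 by length: 2 of length 1, 2 of length 3. Total 4.

4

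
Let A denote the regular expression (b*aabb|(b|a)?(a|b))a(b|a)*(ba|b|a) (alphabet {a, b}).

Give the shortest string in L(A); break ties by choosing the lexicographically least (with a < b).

aaa

By inspection of the expression, no string of length less than 3 matches, and aaa is the lexicographically first match of length 3.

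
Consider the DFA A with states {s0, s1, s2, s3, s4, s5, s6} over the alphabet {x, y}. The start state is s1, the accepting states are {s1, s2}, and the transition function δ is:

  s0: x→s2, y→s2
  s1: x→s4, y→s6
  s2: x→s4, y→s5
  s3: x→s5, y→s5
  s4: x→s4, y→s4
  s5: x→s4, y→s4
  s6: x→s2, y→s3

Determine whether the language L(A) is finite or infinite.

The useful states (reachable from s1 and able to reach an accepting state) are {s1, s2, s6}.
Restricted to these states the transition graph has no cycle, so every accepting path has bounded length and L is finite.

finite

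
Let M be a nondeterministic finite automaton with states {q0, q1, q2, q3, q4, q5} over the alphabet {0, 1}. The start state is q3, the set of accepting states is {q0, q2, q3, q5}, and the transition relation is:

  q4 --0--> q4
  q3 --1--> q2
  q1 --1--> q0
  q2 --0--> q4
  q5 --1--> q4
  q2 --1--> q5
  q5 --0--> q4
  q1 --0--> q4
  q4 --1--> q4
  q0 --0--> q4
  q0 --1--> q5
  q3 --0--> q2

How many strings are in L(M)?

5

The useful subgraph on states {q2, q3, q5} is acyclic, so L(M) is finite; the longest accepting path visits 3 useful states, giving maximum string length 2.
Counting accepting paths from q3 by length: 1 of length 0, 2 of length 1, 2 of length 2. Total 5.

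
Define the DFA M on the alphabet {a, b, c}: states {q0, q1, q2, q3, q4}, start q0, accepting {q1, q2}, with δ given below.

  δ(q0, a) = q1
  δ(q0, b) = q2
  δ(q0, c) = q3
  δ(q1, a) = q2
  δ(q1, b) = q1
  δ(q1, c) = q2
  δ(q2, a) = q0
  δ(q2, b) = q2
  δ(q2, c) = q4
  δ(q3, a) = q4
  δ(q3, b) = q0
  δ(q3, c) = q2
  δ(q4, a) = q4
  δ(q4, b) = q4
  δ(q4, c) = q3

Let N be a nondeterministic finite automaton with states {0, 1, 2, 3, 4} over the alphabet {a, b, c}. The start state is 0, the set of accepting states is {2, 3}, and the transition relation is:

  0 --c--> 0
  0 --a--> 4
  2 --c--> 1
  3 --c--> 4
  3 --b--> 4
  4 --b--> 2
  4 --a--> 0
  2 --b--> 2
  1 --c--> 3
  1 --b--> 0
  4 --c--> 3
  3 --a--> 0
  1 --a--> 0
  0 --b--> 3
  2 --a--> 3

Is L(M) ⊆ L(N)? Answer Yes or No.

The string a is in L(M) but not in L(N).
So L(M) ⊄ L(N).

No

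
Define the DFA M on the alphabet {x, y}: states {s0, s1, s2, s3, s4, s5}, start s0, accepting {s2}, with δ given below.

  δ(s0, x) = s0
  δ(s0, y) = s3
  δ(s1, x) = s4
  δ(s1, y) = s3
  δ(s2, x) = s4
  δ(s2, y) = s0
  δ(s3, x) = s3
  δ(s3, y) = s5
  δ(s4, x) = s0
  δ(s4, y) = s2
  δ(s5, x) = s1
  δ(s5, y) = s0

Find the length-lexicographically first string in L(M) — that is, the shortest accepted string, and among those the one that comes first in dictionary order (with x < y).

A breadth-first search from s0 reaches an accepting state first via the path s0 → s3 → s5 → s1 → s4 → s2 on input yyxxy.
No string of length < 5 is accepted (BFS exhausts all shorter strings without reaching an accepting state), and yyxxy is the lexicographically least accepting string of length 5.

yyxxy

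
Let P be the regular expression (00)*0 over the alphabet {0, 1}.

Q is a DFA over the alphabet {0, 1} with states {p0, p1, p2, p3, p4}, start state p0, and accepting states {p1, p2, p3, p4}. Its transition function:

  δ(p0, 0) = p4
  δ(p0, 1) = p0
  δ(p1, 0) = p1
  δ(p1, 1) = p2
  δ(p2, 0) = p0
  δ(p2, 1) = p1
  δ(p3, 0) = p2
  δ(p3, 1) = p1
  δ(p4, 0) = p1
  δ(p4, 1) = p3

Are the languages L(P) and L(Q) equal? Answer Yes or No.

No

The string 00 is accepted by Q but rejected by P.
So L(P) ≠ L(Q).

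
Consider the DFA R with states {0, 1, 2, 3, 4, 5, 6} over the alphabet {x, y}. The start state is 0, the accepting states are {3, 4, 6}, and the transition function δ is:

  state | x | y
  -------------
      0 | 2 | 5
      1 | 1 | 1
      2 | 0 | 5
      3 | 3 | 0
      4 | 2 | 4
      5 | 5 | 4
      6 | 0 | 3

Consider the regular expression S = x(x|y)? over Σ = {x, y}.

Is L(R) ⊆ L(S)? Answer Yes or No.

The string yy is in L(R) but not in L(S).
So L(R) ⊄ L(S).

No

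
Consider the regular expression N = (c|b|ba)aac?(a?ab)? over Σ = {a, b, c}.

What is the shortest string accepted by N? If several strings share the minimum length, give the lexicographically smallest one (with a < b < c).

By inspection of the expression, no string of length less than 3 matches, and baa is the lexicographically first match of length 3.

baa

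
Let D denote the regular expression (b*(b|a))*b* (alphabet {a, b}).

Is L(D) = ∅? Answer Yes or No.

No

The empty string ε matches the expression, so it belongs to L(D).
Since L(D) contains at least one string, it is not empty.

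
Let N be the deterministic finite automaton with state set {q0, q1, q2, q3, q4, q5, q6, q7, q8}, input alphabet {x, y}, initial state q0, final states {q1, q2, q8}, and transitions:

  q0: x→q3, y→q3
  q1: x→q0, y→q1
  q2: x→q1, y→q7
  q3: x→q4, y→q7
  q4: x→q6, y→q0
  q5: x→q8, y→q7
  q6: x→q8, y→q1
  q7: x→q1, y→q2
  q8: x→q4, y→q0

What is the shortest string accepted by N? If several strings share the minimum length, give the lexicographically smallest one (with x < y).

A breadth-first search from q0 reaches an accepting state first via the path q0 → q3 → q7 → q1 on input xyx.
No string of length < 3 is accepted (BFS exhausts all shorter strings without reaching an accepting state), and xyx is the lexicographically least accepting string of length 3.

xyx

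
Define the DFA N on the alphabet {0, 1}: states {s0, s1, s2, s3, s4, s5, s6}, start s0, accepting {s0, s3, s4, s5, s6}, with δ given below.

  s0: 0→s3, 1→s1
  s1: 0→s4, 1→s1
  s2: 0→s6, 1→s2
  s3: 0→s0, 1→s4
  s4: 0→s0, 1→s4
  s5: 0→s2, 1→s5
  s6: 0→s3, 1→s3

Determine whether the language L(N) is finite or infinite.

State s1 is reachable from the start and can reach an accepting state, and it lies on the cycle s1 → s1.
Traversing that cycle any number of times yields accepted strings of unbounded length, so the language is infinite.

infinite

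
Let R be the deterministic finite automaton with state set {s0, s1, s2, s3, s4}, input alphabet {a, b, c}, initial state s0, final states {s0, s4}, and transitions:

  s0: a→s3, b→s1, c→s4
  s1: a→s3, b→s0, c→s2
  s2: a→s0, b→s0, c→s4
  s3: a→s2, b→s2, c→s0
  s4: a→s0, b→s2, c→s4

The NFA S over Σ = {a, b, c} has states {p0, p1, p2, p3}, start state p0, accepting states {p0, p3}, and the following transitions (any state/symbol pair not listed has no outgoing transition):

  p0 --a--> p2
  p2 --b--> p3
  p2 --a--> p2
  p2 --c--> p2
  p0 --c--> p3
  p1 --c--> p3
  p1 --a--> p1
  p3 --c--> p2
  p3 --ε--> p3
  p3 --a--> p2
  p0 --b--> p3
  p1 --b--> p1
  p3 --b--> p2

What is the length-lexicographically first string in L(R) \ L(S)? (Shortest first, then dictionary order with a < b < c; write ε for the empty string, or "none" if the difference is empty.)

ac

The string ac is accepted by R but not by S.
No shorter string lies in the difference, and ac is the lexicographically first length-2 string in L(R) \ L(S).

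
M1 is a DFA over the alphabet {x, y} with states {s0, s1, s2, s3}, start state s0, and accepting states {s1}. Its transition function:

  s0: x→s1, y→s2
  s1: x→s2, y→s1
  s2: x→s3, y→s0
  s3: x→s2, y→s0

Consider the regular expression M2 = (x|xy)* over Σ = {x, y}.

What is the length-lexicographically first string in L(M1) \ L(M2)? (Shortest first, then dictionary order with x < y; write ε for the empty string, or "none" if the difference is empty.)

The string xyy is accepted by M1 but not by M2.
No shorter string lies in the difference, and xyy is the lexicographically first length-3 string in L(M1) \ L(M2).

xyy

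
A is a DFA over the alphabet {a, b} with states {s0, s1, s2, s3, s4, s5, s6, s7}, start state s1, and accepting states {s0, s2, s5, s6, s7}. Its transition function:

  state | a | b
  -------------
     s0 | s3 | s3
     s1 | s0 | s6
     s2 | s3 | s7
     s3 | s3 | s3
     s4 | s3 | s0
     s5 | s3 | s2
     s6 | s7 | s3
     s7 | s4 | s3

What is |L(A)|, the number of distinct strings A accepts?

The useful subgraph on states {s0, s1, s4, s6, s7} is acyclic, so L(A) is finite; the longest accepting path visits 5 useful states, giving maximum string length 4.
Counting accepting paths from s1 by length: 2 of length 1, 1 of length 2, 1 of length 4. Total 4.

4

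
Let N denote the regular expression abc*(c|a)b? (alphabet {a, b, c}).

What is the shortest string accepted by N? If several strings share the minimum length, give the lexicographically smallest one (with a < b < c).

aba

By inspection of the expression, no string of length less than 3 matches, and aba is the lexicographically first match of length 3.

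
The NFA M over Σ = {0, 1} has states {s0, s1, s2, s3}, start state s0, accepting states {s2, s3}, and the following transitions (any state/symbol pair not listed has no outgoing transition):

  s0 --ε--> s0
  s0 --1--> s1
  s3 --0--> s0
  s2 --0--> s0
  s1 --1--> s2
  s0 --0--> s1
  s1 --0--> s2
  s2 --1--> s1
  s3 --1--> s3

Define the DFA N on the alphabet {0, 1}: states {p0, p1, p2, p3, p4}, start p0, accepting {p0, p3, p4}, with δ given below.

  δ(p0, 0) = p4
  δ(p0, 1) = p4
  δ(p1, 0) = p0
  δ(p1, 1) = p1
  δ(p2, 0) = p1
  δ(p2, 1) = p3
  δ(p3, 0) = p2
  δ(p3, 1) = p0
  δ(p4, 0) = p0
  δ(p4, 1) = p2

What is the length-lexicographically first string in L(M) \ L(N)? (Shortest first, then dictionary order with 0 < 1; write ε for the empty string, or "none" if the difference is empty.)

01

The string 01 is accepted by M but not by N.
No shorter string lies in the difference, and 01 is the lexicographically first length-2 string in L(M) \ L(N).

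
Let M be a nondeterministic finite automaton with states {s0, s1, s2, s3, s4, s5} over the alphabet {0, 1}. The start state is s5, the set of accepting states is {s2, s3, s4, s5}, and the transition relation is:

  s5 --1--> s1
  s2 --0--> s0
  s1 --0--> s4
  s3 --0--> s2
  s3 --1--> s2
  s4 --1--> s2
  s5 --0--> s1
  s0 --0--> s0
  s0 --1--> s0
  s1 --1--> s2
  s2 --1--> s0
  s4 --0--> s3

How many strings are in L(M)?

13

The useful subgraph on states {s1, s2, s3, s4, s5} is acyclic, so L(M) is finite; the longest accepting path visits 5 useful states, giving maximum string length 4.
Counting accepting paths from s5 by length: 1 of length 0, 4 of length 2, 4 of length 3, 4 of length 4. Total 13.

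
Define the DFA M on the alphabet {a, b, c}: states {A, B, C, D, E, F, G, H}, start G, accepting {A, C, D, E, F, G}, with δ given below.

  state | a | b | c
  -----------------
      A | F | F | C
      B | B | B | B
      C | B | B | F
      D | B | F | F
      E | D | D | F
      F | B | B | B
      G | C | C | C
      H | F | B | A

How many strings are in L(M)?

The useful subgraph on states {C, F, G} is acyclic, so L(M) is finite; the longest accepting path visits 3 useful states, giving maximum string length 2.
Counting accepting paths from G by length: 1 of length 0, 3 of length 1, 3 of length 2. Total 7.

7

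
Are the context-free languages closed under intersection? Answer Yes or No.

{aⁿbⁿcᵐ : m,n≥0} and {aᵐbⁿcⁿ : m,n≥0} are both context-free, but their intersection {aⁿbⁿcⁿ : n≥0} is not (pumping lemma).

No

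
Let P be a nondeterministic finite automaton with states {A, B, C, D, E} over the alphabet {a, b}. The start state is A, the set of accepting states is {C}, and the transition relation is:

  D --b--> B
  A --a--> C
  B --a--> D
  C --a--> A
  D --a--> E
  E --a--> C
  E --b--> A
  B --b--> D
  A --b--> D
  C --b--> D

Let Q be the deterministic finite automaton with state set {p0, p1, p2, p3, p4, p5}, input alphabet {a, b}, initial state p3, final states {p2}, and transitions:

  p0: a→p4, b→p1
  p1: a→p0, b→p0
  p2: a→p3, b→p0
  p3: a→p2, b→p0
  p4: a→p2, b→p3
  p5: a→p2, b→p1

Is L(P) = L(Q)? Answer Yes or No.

Exploring the product automaton P × Q from the start pair (A, p3), following both machines on each input symbol, reaches 5 state pairs: (A, p3), (C, p2), (D, p0), (E, p4), (B, p1).
P accepts in {C} and Q accepts in {p2}. In every reachable pair the two components are either both accepting — (C, p2) — or both non-accepting, so no string is accepted by exactly one of the machines: L(P) \ L(Q) and L(Q) \ L(P) are both empty.
Hence every string is accepted by P iff it is accepted by Q, and the two languages coincide.

Yes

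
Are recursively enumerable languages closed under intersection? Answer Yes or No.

Yes

Run the recogniser for L₁; if it accepts, run the recogniser for L₂ and accept if that accepts too. If either runs forever the input is never accepted, which is all a recogniser needs.
So the recursively enumerable languages are closed under intersection.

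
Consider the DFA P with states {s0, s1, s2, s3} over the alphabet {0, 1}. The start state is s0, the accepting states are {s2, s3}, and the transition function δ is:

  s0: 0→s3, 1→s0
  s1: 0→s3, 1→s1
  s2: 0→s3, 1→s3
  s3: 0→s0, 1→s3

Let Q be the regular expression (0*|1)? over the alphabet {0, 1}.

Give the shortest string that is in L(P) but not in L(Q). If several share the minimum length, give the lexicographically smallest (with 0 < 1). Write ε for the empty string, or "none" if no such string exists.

01

The string 01 is accepted by P but not by Q.
No shorter string lies in the difference, and 01 is the lexicographically first length-2 string in L(P) \ L(Q).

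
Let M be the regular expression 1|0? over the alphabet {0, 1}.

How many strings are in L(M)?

3

The expression has no Kleene star, so L(M) is finite. Expanding the alternatives gives {ε, 0, 1}.
That is 1 of length 0, 2 of length 1: 3 strings in all.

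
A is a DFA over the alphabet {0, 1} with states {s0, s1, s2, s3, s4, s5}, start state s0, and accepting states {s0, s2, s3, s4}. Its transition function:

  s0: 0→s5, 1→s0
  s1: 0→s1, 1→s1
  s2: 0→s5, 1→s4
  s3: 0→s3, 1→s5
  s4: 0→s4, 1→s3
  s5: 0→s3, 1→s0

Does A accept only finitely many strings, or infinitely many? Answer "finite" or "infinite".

infinite

State s0 is reachable from the start and can reach an accepting state, and it lies on the cycle s0 → s0.
Traversing that cycle any number of times yields accepted strings of unbounded length, so the language is infinite.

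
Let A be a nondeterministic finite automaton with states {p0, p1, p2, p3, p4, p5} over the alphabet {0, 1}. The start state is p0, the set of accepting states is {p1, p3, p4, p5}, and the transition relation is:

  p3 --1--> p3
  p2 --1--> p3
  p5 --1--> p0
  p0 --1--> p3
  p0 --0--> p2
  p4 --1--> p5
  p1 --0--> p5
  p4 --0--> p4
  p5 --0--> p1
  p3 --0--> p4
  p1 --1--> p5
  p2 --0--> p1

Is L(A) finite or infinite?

infinite

State p0 is reachable from the start and can reach an accepting state, and it lies on the cycle p0 → p2 → p1 → p5 → p0.
Traversing that cycle any number of times yields accepted strings of unbounded length, so the language is infinite.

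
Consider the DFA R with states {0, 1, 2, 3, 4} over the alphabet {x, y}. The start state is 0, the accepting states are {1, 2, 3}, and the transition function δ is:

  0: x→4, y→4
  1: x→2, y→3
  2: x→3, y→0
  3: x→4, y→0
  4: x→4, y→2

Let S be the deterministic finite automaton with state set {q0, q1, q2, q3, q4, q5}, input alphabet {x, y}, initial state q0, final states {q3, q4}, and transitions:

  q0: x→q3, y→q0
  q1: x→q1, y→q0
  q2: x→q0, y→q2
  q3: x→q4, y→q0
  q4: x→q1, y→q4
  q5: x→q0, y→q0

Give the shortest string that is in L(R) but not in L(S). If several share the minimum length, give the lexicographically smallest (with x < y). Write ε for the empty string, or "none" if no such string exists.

xy

The string xy is accepted by R but not by S.
No shorter string lies in the difference, and xy is the lexicographically first length-2 string in L(R) \ L(S).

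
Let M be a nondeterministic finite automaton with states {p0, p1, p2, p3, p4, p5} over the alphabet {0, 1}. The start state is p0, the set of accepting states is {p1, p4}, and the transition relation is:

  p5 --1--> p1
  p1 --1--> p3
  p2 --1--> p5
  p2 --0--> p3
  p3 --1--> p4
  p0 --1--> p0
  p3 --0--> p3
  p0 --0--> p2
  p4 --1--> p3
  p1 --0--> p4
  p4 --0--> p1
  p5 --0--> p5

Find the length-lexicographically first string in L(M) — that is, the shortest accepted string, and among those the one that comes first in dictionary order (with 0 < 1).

001

A breadth-first search from p0 reaches an accepting state first via the path p0 → p2 → p3 → p4 on input 001.
No string of length < 3 is accepted (BFS exhausts all shorter strings without reaching an accepting state), and 001 is the lexicographically least accepting string of length 3.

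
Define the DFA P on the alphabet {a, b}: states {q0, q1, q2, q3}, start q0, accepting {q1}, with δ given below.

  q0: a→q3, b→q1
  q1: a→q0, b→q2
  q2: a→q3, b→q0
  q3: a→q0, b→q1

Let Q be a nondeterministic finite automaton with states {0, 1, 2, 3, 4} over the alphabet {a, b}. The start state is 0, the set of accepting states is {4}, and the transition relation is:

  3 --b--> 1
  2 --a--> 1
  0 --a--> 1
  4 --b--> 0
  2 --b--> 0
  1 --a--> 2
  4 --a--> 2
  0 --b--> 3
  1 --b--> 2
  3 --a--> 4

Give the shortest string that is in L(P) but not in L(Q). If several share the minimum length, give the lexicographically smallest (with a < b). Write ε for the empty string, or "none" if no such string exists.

The string b is accepted by P but not by Q.
No shorter string lies in the difference, and b is the lexicographically first length-1 string in L(P) \ L(Q).

b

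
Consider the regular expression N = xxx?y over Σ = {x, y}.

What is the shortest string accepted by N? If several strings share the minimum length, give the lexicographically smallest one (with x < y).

By inspection of the expression, no string of length less than 3 matches, and xxy is the lexicographically first match of length 3.

xxy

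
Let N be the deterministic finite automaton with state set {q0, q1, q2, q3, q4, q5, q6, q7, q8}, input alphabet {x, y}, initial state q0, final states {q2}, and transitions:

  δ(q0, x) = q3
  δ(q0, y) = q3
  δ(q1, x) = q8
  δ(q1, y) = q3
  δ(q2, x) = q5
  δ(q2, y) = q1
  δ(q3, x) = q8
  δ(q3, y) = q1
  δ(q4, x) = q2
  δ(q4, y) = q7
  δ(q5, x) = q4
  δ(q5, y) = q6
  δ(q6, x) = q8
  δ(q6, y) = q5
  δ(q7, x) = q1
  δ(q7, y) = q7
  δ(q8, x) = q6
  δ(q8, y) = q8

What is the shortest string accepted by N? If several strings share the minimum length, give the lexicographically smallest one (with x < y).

xxxyxx

A breadth-first search from q0 reaches an accepting state first via the path q0 → q3 → q8 → q6 → q5 → q4 → q2 on input xxxyxx.
No string of length < 6 is accepted (BFS exhausts all shorter strings without reaching an accepting state), and xxxyxx is the lexicographically least accepting string of length 6.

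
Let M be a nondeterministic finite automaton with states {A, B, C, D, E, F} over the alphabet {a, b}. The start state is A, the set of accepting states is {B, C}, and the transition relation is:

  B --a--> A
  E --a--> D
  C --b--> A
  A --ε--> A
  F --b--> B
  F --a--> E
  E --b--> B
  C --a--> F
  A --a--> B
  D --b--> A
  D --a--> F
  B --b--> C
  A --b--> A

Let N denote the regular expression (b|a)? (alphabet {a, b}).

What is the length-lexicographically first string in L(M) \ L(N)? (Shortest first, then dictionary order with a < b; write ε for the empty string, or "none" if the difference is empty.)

ab

The string ab is accepted by M but not by N.
No shorter string lies in the difference, and ab is the lexicographically first length-2 string in L(M) \ L(N).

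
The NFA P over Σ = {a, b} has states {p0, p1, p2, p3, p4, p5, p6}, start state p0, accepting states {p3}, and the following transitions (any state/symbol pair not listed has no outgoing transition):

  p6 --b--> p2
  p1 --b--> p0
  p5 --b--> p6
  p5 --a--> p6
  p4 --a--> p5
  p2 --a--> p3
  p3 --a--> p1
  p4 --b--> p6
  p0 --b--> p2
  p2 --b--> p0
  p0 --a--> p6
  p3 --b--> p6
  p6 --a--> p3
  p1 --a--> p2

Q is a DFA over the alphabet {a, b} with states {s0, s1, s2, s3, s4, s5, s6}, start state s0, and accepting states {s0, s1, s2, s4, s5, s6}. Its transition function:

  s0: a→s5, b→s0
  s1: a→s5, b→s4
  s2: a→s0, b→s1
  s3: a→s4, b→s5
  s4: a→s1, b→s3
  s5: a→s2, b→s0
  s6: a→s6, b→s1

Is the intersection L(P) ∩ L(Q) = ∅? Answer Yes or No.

No

The string aa is accepted by both P and Q.
Hence L(P) ∩ L(Q) ≠ ∅.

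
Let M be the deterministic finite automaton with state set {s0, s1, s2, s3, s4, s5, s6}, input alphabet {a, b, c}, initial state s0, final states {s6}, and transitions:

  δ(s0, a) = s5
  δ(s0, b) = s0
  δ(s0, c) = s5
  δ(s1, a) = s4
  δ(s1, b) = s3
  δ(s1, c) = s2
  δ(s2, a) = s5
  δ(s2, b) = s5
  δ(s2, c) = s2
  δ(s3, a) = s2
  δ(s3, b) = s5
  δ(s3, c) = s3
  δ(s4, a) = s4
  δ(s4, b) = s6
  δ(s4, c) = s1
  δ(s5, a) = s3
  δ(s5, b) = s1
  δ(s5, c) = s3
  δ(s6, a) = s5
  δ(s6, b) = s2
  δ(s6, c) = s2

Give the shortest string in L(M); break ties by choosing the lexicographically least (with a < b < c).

abab

A breadth-first search from s0 reaches an accepting state first via the path s0 → s5 → s1 → s4 → s6 on input abab.
No string of length < 4 is accepted (BFS exhausts all shorter strings without reaching an accepting state), and abab is the lexicographically least accepting string of length 4.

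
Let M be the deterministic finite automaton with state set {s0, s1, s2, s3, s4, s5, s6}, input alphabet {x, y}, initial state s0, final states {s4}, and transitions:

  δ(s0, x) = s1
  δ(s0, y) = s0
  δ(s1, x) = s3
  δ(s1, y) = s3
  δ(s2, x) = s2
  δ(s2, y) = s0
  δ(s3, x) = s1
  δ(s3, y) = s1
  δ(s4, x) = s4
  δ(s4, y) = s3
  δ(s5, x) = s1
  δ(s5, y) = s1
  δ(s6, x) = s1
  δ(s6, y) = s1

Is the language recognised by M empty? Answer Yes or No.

The states reachable from the start state are {s0, s1, s3}.
None of the accepting states {s4} is reachable, so no string is accepted and L(M) = ∅.

Yes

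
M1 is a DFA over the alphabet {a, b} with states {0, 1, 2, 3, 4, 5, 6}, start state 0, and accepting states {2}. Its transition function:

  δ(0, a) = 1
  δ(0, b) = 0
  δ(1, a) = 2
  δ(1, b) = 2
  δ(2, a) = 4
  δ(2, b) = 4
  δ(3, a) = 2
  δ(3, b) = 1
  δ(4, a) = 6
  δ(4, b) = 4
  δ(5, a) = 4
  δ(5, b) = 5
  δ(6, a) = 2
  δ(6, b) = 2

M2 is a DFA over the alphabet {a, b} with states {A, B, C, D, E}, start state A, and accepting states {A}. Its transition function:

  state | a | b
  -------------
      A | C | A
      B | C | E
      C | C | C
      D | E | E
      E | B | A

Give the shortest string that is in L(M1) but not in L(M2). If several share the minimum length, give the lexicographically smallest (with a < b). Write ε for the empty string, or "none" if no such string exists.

The string aa is accepted by M1 but not by M2.
No shorter string lies in the difference, and aa is the lexicographically first length-2 string in L(M1) \ L(M2).

aa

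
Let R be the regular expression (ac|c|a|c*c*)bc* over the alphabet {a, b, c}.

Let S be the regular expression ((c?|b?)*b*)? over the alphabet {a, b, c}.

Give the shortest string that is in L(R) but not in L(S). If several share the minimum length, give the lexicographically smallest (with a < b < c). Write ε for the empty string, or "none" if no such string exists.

ab

The string ab is accepted by R but not by S.
No shorter string lies in the difference, and ab is the lexicographically first length-2 string in L(R) \ L(S).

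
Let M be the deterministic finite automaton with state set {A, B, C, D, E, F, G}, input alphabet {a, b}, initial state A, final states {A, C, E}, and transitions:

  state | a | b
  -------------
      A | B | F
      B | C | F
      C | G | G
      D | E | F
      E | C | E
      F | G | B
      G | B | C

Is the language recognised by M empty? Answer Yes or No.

The empty string ε is accepted: the run A ends in the accepting state A.
Since at least one string is accepted, L(M) is not empty.

No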